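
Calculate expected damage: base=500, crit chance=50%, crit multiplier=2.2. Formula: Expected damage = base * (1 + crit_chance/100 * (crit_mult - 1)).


E[dmg] = base * (1 + crit_chance * (crit_mult - 1))
cc as decimal = 50/100 = 0.5
cm - 1 = 2.2 - 1 = 1.2
Bonus factor = 0.5 * 1.2 = 0.6
Total multiplier = 1 + 0.6 = 1.6
Expected damage = 500 * 1.6 = 800.00

800.00 damage


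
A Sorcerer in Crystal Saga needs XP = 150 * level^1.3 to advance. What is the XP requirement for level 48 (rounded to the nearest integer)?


XP = 150 * level^1.3
Substitute level = 48:
XP = 150 * 48^1.3
= 150 * 153.3252
= 22999

22999 XP


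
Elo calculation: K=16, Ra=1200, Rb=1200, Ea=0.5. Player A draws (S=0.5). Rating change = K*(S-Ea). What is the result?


Elo update: delta = K * (S - Ea), where S = 0.5 (draws)
S - Ea = 0.5 - 0.5 = 0.0
Rating change = 16 * 0.0
= 0.00

0.00 rating points


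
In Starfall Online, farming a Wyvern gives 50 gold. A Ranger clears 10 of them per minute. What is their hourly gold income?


Gold per minute = 50 * 10 = 500
Gold per hour = 500 * 60 = 30000

30000 gold/hour


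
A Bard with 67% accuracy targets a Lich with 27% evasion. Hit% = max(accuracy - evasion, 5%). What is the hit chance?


accuracy - evasion = 67 - 27 = 40
Apply floor: max(40, 5) = 40
Hit chance = 40%

40%


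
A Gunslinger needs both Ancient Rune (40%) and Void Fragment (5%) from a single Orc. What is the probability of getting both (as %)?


For independent events, P(both) = P(A) * P(B)
= 40% * 5%
= 200 / 100 %
= 2.0%

2.0%


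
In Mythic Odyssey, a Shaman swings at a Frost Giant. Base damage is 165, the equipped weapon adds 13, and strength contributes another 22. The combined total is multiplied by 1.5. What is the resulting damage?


Sum base + weapon + str = 165 + 13 + 22 = 200
Multiply by 1.5:
200 * 1.5 = 300.0

300.0 damage


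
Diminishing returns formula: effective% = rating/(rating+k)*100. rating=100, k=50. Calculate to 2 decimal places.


effective% = rating / (rating + k) * 100
= 100 / (100 + 50) * 100
= 100 / 150 * 100
= 0.666667 * 100
= 66.67%

66.67%


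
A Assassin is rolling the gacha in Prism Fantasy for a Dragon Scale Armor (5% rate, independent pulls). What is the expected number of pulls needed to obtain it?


Expected pulls for a geometric distribution = 1/p = 100 / rate%
= 100 / 5
= 20.0

20.0 pulls


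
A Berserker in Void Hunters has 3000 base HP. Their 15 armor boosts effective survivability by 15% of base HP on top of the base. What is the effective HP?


EHP = 3000 * (1 + 15/100)
= 3000 * (1 + 0.15)
= 3000 * 1.15
= 3450.0

3450.0 EHP


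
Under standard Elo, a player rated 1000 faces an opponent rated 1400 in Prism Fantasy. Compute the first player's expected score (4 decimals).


Elo expected score: Ea = 1/(1 + 10^((Rb-Ra)/400))
Rb - Ra = 1400 - 1000 = 400
(Rb-Ra)/400 = 400/400 = 1.0
10^1.0 = 10.0
Ea = 1/(1 + 10.0) = 1/11.0 = 0.0909

0.0909


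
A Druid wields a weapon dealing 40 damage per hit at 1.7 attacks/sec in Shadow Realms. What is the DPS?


DPS = damage * attack_speed
= 40 * 1.7
= 68.0

68.0 DPS


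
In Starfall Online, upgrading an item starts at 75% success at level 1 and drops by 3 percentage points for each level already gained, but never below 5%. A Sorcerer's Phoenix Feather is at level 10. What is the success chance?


raw_rate = 75 - 3 * (10 - 1)
= 75 - 3 * 9
= 75 - 27
= 48
Apply floor: max(48, 5) = 48%

48%


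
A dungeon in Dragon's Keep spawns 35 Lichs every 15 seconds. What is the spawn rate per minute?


Spawns per minute = count * (60 / interval)
= 35 * (60 / 15)
= 35 * 4.0
= 140.0

140.0 per minute


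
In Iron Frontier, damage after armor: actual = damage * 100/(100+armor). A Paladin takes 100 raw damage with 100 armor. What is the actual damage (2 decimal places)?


actual = 100 * 100 / (100 + 100)
= 100 * 100 / 200
= 10000 / 200
= 50.00

50.00 damage


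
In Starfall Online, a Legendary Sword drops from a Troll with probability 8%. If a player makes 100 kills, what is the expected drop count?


Expected drops = kills * (drop_rate / 100)
= 100 * (8 / 100)
= 100 * 0.08
= 8.0

8.0 drops


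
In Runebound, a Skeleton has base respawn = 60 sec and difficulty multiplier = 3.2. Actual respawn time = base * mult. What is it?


Respawn time = base * multiplier
= 60 * 3.2
= 192.0 seconds

192.0 seconds


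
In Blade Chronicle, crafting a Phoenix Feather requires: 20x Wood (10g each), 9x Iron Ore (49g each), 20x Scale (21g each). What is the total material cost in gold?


Cost breakdown:
  Wood: 20 * 10 = 200
  Iron Ore: 9 * 49 = 441
  Scale: 20 * 21 = 420
Total = 200 + 441 + 420 = 1061

1061 gold


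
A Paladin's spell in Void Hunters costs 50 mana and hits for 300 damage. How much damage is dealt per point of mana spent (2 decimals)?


Efficiency = damage / mana
= 300 / 50
= 6.00

6.00 dmg/mana


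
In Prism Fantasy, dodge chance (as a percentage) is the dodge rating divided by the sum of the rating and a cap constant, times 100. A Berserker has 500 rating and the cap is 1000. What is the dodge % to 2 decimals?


dodge% = 500 / (500 + 1000) * 100
= 500 / 1500 * 100
= 0.333333 * 100
= 33.33%

33.33%


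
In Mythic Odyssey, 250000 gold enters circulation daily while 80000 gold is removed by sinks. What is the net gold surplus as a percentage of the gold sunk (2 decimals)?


Net gold = 250000 - 80000 = 170000
Inflation rate = net / sunk * 100 = 170000 / 80000 * 100
= 2.125 * 100
= 212.50%

212.50%


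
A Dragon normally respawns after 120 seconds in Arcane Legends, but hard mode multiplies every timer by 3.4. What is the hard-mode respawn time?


Respawn time = base * multiplier
= 120 * 3.4
= 408.0 seconds

408.0 seconds


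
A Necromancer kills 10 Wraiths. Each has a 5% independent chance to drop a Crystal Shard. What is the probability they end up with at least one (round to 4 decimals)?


P(at least one) = 1 - P(none) = 1 - (1-p)^n
p = 5/100 = 0.05
1 - p = 0.95
(1 - p)^10 = 0.95^10 = 0.598737
P(at least one) = 1 - 0.598737 = 0.4013

0.4013


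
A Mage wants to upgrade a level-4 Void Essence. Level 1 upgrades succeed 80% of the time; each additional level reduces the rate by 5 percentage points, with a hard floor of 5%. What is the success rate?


raw_rate = 80 - 5 * (4 - 1)
= 80 - 5 * 3
= 80 - 15
= 65
Apply floor: max(65, 5) = 65%

65%


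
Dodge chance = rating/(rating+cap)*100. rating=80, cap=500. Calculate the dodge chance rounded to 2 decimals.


dodge% = 80 / (80 + 500) * 100
= 80 / 580 * 100
= 0.137931 * 100
= 13.79%

13.79%


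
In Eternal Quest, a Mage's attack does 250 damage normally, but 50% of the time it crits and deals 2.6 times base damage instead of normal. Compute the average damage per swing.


E[dmg] = base * (1 + crit_chance * (crit_mult - 1))
cc as decimal = 50/100 = 0.5
cm - 1 = 2.6 - 1 = 1.6
Bonus factor = 0.5 * 1.6 = 0.8
Total multiplier = 1 + 0.8 = 1.8
Expected damage = 250 * 1.8 = 450.00

450.00 damage


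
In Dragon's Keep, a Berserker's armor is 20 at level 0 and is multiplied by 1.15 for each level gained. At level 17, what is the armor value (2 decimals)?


value = base * growth^level
= 20 * 1.15^17
= 20 * 10.761264
= 215.23

215.23 armor


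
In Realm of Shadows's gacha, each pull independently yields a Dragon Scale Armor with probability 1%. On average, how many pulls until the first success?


Expected pulls for a geometric distribution = 1/p = 100 / rate%
= 100 / 1
= 100.0

100.0 pulls


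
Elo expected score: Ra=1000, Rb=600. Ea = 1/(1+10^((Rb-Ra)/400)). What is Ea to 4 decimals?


Elo expected score: Ea = 1/(1 + 10^((Rb-Ra)/400))
Rb - Ra = 600 - 1000 = -400
(Rb-Ra)/400 = -400/400 = -1.0
10^-1.0 = 0.1
Ea = 1/(1 + 0.1) = 1/1.1 = 0.9091

0.9091


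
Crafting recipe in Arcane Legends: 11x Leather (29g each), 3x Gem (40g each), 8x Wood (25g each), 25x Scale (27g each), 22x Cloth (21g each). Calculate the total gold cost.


Cost breakdown:
  Leather: 11 * 29 = 319
  Gem: 3 * 40 = 120
  Wood: 8 * 25 = 200
  Scale: 25 * 27 = 675
  Cloth: 22 * 21 = 462
Total = 319 + 120 + 200 + 675 + 462 = 1776

1776 gold


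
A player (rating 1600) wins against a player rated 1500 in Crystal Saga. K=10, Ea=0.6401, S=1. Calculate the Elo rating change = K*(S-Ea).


Elo update: delta = K * (S - Ea), where S = 1 (wins)
S - Ea = 1 - 0.6401 = 0.3599
Rating change = 10 * 0.3599
= 3.60

3.60 rating points


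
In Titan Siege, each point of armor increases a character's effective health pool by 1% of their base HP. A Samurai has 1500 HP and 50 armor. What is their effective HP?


EHP = 1500 * (1 + 50/100)
= 1500 * (1 + 0.5)
= 1500 * 1.5
= 2250.0

2250.0 EHP


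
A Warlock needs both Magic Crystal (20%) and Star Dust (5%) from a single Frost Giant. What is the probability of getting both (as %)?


For independent events, P(both) = P(A) * P(B)
= 20% * 5%
= 100 / 100 %
= 1.0%

1.0%


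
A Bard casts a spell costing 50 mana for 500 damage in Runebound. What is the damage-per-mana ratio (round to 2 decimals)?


Efficiency = damage / mana
= 500 / 50
= 10.00

10.00 dmg/mana


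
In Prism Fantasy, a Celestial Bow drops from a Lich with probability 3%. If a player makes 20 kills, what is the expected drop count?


Expected drops = kills * (drop_rate / 100)
= 20 * (3 / 100)
= 20 * 0.03
= 0.6

0.6 drops


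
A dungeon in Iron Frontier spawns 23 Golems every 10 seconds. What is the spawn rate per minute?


Spawns per minute = count * (60 / interval)
= 23 * (60 / 10)
= 23 * 6.0
= 138.0

138.0 per minute


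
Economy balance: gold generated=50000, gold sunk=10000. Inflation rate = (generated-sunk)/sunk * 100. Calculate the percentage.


Net gold = 50000 - 10000 = 40000
Inflation rate = net / sunk * 100 = 40000 / 10000 * 100
= 4.0 * 100
= 400.00%

400.00%


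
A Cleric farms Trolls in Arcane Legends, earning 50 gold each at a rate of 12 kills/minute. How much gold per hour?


Gold per minute = 50 * 12 = 600
Gold per hour = 600 * 60 = 36000

36000 gold/hour


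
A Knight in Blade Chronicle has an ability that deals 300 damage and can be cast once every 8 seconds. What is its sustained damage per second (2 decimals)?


DPS = damage / cooldown
= 300 / 8
= 37.50

37.50 DPS


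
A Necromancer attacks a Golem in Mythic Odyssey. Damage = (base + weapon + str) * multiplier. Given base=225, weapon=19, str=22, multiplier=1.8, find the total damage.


Sum base + weapon + str = 225 + 19 + 22 = 266
Multiply by 1.8:
266 * 1.8 = 478.8

478.8 damage


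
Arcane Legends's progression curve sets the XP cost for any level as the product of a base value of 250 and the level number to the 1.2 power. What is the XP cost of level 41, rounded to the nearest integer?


XP = 250 * level^1.2
Substitute level = 41:
XP = 250 * 41^1.2
= 250 * 86.1669
= 21542

21542 XP


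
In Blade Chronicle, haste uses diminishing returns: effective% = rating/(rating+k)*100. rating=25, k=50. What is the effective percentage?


effective% = rating / (rating + k) * 100
= 25 / (25 + 50) * 100
= 25 / 75 * 100
= 0.333333 * 100
= 33.33%

33.33%


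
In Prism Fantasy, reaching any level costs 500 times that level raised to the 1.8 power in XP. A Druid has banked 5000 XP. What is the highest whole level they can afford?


XP = 500 * level^1.8, so level = (XP / 500)^(1/1.8)
= (5000 / 500)^(1/1.8)
= 10.0^0.5556
= 3.5938
Floor: level = 3

level 3


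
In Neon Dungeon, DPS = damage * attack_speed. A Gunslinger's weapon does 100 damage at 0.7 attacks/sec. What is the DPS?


DPS = damage * attack_speed
= 100 * 0.7
= 70.0

70.0 DPS


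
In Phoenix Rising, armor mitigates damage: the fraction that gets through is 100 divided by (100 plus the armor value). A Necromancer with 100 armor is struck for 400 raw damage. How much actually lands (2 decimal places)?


actual = 400 * 100 / (100 + 100)
= 400 * 100 / 200
= 40000 / 200
= 200.00

200.00 damage


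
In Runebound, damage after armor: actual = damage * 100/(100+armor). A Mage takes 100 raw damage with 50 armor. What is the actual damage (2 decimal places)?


actual = 100 * 100 / (100 + 50)
= 100 * 100 / 150
= 10000 / 150
= 66.67

66.67 damage


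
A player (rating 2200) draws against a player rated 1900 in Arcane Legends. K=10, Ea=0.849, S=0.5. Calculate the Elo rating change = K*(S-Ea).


Elo update: delta = K * (S - Ea), where S = 0.5 (draws)
S - Ea = 0.5 - 0.849 = -0.349
Rating change = 10 * -0.349
= -3.49

-3.49 rating points


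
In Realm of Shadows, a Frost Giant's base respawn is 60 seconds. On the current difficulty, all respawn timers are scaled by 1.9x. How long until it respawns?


Respawn time = base * multiplier
= 60 * 1.9
= 114.0 seconds

114.0 seconds


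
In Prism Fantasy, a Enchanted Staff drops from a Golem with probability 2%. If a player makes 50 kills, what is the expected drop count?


Expected drops = kills * (drop_rate / 100)
= 50 * (2 / 100)
= 50 * 0.02
= 1.0

1.0 drops


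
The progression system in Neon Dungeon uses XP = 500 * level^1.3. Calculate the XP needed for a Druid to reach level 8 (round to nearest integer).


XP = 500 * level^1.3
Substitute level = 8:
XP = 500 * 8^1.3
= 500 * 14.9285
= 7464

7464 XP


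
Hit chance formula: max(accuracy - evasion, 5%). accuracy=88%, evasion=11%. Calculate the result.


accuracy - evasion = 88 - 11 = 77
Apply floor: max(77, 5) = 77
Hit chance = 77%

77%


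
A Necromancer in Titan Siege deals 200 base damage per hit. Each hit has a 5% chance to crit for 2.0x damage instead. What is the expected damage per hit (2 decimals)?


E[dmg] = base * (1 + crit_chance * (crit_mult - 1))
cc as decimal = 5/100 = 0.05
cm - 1 = 2.0 - 1 = 1.0
Bonus factor = 0.05 * 1.0 = 0.05
Total multiplier = 1 + 0.05 = 1.05
Expected damage = 200 * 1.05 = 210.00

210.00 damage


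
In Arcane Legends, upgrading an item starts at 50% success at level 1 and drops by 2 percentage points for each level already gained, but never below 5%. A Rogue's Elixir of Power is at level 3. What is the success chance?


raw_rate = 50 - 2 * (3 - 1)
= 50 - 2 * 2
= 50 - 4
= 46
Apply floor: max(46, 5) = 46%

46%


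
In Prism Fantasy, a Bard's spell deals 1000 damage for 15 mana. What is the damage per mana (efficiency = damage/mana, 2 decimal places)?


Efficiency = damage / mana
= 1000 / 15
= 66.67

66.67 dmg/mana


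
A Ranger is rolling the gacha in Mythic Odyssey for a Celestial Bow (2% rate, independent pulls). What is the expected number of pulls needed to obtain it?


Expected pulls for a geometric distribution = 1/p = 100 / rate%
= 100 / 2
= 50.0

50.0 pulls


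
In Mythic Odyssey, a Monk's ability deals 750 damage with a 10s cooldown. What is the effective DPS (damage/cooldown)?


DPS = damage / cooldown
= 750 / 10
= 75.00

75.00 DPS


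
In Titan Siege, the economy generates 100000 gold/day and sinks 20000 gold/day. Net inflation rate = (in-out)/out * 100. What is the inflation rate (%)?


Net gold = 100000 - 20000 = 80000
Inflation rate = net / sunk * 100 = 80000 / 20000 * 100
= 4.0 * 100
= 400.00%

400.00%


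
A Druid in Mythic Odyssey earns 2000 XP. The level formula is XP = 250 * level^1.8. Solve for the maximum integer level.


XP = 250 * level^1.8, so level = (XP / 250)^(1/1.8)
= (2000 / 250)^(1/1.8)
= 8.0^0.5556
= 3.1748
Floor: level = 3

level 3


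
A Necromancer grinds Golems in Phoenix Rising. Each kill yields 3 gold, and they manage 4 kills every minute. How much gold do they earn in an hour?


Gold per minute = 3 * 4 = 12
Gold per hour = 12 * 60 = 720

720 gold/hour


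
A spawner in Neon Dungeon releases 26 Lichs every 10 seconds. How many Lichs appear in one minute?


Spawns per minute = count * (60 / interval)
= 26 * (60 / 10)
= 26 * 6.0
= 156.0

156.0 per minute


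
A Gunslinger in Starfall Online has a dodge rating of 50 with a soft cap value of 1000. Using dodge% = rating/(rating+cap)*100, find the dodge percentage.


dodge% = 50 / (50 + 1000) * 100
= 50 / 1050 * 100
= 0.047619 * 100
= 4.76%

4.76%


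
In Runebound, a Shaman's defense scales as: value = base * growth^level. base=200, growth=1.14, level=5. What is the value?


value = base * growth^level
= 200 * 1.14^5
= 200 * 1.925415
= 385.08

385.08 defense


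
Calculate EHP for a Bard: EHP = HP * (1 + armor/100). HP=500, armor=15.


EHP = 500 * (1 + 15/100)
= 500 * (1 + 0.15)
= 500 * 1.15
= 575.0

575.0 EHP


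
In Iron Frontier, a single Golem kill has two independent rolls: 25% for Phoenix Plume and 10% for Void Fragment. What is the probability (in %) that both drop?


For independent events, P(both) = P(A) * P(B)
= 25% * 10%
= 250 / 100 %
= 2.5%

2.5%


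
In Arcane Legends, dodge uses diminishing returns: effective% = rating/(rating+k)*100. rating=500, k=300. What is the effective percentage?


effective% = rating / (rating + k) * 100
= 500 / (500 + 300) * 100
= 500 / 800 * 100
= 0.625 * 100
= 62.50%

62.50%


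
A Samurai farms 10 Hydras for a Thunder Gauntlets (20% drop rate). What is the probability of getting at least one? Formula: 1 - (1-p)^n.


P(at least one) = 1 - P(none) = 1 - (1-p)^n
p = 20/100 = 0.2
1 - p = 0.8
(1 - p)^10 = 0.8^10 = 0.107374
P(at least one) = 1 - 0.107374 = 0.8926

0.8926


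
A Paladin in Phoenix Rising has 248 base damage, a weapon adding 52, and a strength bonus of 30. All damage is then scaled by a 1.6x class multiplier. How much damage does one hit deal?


Sum base + weapon + str = 248 + 52 + 30 = 330
Multiply by 1.6:
330 * 1.6 = 528.0

528.0 damage


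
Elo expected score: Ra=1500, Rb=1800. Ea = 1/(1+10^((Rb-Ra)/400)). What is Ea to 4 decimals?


Elo expected score: Ea = 1/(1 + 10^((Rb-Ra)/400))
Rb - Ra = 1800 - 1500 = 300
(Rb-Ra)/400 = 300/400 = 0.75
10^0.75 = 5.623413
Ea = 1/(1 + 5.623413) = 1/6.623413 = 0.1510

0.1510


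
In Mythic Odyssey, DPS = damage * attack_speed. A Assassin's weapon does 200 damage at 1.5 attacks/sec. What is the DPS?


DPS = damage * attack_speed
= 200 * 1.5
= 300.0

300.0 DPS


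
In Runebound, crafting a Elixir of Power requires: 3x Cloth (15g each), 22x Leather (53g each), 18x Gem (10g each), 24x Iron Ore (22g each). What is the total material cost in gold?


Cost breakdown:
  Cloth: 3 * 15 = 45
  Leather: 22 * 53 = 1166
  Gem: 18 * 10 = 180
  Iron Ore: 24 * 22 = 528
Total = 45 + 1166 + 180 + 528 = 1919

1919 gold


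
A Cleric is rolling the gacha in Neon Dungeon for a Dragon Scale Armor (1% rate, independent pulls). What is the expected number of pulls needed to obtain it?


Expected pulls for a geometric distribution = 1/p = 100 / rate%
= 100 / 1
= 100.0

100.0 pulls


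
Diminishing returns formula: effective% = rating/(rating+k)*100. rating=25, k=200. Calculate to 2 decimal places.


effective% = rating / (rating + k) * 100
= 25 / (25 + 200) * 100
= 25 / 225 * 100
= 0.111111 * 100
= 11.11%

11.11%


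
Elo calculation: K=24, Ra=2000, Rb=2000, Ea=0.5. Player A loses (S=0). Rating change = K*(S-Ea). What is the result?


Elo update: delta = K * (S - Ea), where S = 0 (loses)
S - Ea = 0 - 0.5 = -0.5
Rating change = 24 * -0.5
= -12.00

-12.00 rating points


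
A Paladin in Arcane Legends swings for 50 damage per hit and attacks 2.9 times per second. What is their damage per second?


DPS = damage * attack_speed
= 50 * 2.9
= 145.0

145.0 DPS


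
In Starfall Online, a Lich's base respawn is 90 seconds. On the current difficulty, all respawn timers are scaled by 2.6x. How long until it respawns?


Respawn time = base * multiplier
= 90 * 2.6
= 234.0 seconds

234.0 seconds


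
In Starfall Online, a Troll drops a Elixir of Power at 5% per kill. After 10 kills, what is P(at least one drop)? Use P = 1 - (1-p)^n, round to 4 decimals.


P(at least one) = 1 - P(none) = 1 - (1-p)^n
p = 5/100 = 0.05
1 - p = 0.95
(1 - p)^10 = 0.95^10 = 0.598737
P(at least one) = 1 - 0.598737 = 0.4013

0.4013


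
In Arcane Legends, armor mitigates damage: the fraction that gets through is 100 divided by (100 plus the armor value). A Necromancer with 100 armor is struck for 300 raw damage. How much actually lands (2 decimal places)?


actual = 300 * 100 / (100 + 100)
= 300 * 100 / 200
= 30000 / 200
= 150.00

150.00 damage


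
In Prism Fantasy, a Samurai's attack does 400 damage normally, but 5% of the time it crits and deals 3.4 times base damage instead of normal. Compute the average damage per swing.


E[dmg] = base * (1 + crit_chance * (crit_mult - 1))
cc as decimal = 5/100 = 0.05
cm - 1 = 3.4 - 1 = 2.4
Bonus factor = 0.05 * 2.4 = 0.12
Total multiplier = 1 + 0.12 = 1.12
Expected damage = 400 * 1.12 = 448.00

448.00 damage


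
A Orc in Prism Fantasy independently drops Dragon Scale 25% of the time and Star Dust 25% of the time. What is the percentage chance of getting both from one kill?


For independent events, P(both) = P(A) * P(B)
= 25% * 25%
= 625 / 100 %
= 6.25%

6.25%


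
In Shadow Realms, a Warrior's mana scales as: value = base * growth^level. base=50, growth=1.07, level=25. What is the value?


value = base * growth^level
= 50 * 1.07^25
= 50 * 5.427433
= 271.37

271.37 mana


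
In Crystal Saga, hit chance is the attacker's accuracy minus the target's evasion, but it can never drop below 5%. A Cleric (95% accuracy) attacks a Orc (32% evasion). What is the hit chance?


accuracy - evasion = 95 - 32 = 63
Apply floor: max(63, 5) = 63
Hit chance = 63%

63%


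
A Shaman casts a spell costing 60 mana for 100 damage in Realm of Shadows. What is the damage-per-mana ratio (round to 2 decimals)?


Efficiency = damage / mana
= 100 / 60
= 1.67

1.67 dmg/mana


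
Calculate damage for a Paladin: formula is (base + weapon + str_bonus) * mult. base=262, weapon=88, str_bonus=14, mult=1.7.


Sum base + weapon + str = 262 + 88 + 14 = 364
Multiply by 1.7:
364 * 1.7 = 618.8

618.8 damage


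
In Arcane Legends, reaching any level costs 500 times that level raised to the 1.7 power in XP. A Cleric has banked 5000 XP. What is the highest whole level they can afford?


XP = 500 * level^1.7, so level = (XP / 500)^(1/1.7)
= (5000 / 500)^(1/1.7)
= 10.0^0.5882
= 3.8747
Floor: level = 3

level 3


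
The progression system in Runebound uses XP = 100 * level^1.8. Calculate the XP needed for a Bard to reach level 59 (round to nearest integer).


XP = 100 * level^1.8
Substitute level = 59:
XP = 100 * 59^1.8
= 100 * 1540.0457
= 154005

154005 XP


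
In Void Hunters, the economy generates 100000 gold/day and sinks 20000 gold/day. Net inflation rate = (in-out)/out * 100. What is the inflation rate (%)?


Net gold = 100000 - 20000 = 80000
Inflation rate = net / sunk * 100 = 80000 / 20000 * 100
= 4.0 * 100
= 400.00%

400.00%


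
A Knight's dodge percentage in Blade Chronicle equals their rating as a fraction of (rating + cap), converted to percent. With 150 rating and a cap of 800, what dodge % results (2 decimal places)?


dodge% = 150 / (150 + 800) * 100
= 150 / 950 * 100
= 0.157895 * 100
= 15.79%

15.79%


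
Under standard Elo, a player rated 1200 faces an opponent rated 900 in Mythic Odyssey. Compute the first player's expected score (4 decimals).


Elo expected score: Ea = 1/(1 + 10^((Rb-Ra)/400))
Rb - Ra = 900 - 1200 = -300
(Rb-Ra)/400 = -300/400 = -0.75
10^-0.75 = 0.177828
Ea = 1/(1 + 0.177828) = 1/1.177828 = 0.8490

0.8490


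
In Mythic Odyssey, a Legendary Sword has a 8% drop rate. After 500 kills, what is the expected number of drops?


Expected drops = kills * (drop_rate / 100)
= 500 * (8 / 100)
= 500 * 0.08
= 40.0

40.0 drops


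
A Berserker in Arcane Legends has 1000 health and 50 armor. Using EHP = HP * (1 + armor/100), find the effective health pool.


EHP = 1000 * (1 + 50/100)
= 1000 * (1 + 0.5)
= 1000 * 1.5
= 1500.0

1500.0 EHP


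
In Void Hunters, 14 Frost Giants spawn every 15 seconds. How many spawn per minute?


Spawns per minute = count * (60 / interval)
= 14 * (60 / 15)
= 14 * 4.0
= 56.0

56.0 per minute


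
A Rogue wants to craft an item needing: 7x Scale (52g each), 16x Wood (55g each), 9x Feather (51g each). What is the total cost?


Cost breakdown:
  Scale: 7 * 52 = 364
  Wood: 16 * 55 = 880
  Feather: 9 * 51 = 459
Total = 364 + 880 + 459 = 1703

1703 gold


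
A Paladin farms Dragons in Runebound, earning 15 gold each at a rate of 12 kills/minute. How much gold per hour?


Gold per minute = 15 * 12 = 180
Gold per hour = 180 * 60 = 10800

10800 gold/hour


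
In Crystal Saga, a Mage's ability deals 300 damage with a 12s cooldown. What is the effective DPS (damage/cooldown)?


DPS = damage / cooldown
= 300 / 12
= 25.00

25.00 DPS


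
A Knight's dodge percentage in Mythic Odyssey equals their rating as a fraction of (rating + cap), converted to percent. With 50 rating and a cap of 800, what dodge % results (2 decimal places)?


dodge% = 50 / (50 + 800) * 100
= 50 / 850 * 100
= 0.058824 * 100
= 5.88%

5.88%


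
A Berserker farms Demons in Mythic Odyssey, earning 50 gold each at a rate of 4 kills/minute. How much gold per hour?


Gold per minute = 50 * 4 = 200
Gold per hour = 200 * 60 = 12000

12000 gold/hour


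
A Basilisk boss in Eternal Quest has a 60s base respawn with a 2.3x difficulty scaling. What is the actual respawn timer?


Respawn time = base * multiplier
= 60 * 2.3
= 138.0 seconds

138.0 seconds


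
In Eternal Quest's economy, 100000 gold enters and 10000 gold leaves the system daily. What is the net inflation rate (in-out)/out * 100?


Net gold = 100000 - 10000 = 90000
Inflation rate = net / sunk * 100 = 90000 / 10000 * 100
= 9.0 * 100
= 900.00%

900.00%


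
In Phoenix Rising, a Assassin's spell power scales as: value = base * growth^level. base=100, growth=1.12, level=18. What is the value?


value = base * growth^level
= 100 * 1.12^18
= 100 * 7.689966
= 769.00

769.00 spell power


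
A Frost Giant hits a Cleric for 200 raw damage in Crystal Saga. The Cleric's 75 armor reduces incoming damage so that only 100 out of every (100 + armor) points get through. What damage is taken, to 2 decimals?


actual = 200 * 100 / (100 + 75)
= 200 * 100 / 175
= 20000 / 175
= 114.29

114.29 damage


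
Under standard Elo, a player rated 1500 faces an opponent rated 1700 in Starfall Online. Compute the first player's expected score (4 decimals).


Elo expected score: Ea = 1/(1 + 10^((Rb-Ra)/400))
Rb - Ra = 1700 - 1500 = 200
(Rb-Ra)/400 = 200/400 = 0.5
10^0.5 = 3.162278
Ea = 1/(1 + 3.162278) = 1/4.162278 = 0.2403

0.2403


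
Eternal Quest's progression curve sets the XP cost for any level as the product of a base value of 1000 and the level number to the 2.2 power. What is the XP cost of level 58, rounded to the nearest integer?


XP = 1000 * level^2.2
Substitute level = 58:
XP = 1000 * 58^2.2
= 1000 * 7577.7729
= 7577773

7577773 XP


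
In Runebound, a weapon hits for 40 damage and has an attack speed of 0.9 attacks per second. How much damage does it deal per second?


DPS = damage * attack_speed
= 40 * 0.9
= 36.0

36.0 DPS


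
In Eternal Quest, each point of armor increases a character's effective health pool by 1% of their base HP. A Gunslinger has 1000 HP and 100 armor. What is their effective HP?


EHP = 1000 * (1 + 100/100)
= 1000 * (1 + 1.0)
= 1000 * 2.0
= 2000.0

2000.0 EHP


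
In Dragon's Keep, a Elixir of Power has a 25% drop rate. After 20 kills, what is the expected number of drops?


Expected drops = kills * (drop_rate / 100)
= 20 * (25 / 100)
= 20 * 0.25
= 5.0

5.0 drops


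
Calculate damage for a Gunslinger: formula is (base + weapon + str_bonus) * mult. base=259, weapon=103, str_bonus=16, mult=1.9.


Sum base + weapon + str = 259 + 103 + 16 = 378
Multiply by 1.9:
378 * 1.9 = 718.2

718.2 damage


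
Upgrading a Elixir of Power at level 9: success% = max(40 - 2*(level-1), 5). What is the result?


raw_rate = 40 - 2 * (9 - 1)
= 40 - 2 * 8
= 40 - 16
= 24
Apply floor: max(24, 5) = 24%

24%


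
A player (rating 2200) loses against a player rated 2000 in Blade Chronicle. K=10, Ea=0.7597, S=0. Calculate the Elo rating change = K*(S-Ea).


Elo update: delta = K * (S - Ea), where S = 0 (loses)
S - Ea = 0 - 0.7597 = -0.7597
Rating change = 10 * -0.7597
= -7.60

-7.60 rating points


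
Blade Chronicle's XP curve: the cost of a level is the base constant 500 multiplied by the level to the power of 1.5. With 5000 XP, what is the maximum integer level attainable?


XP = 500 * level^1.5, so level = (XP / 500)^(1/1.5)
= (5000 / 500)^(1/1.5)
= 10.0^0.6667
= 4.6416
Floor: level = 4

level 4


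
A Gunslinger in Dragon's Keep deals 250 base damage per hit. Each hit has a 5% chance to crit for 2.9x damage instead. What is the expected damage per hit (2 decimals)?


E[dmg] = base * (1 + crit_chance * (crit_mult - 1))
cc as decimal = 5/100 = 0.05
cm - 1 = 2.9 - 1 = 1.9
Bonus factor = 0.05 * 1.9 = 0.095
Total multiplier = 1 + 0.095 = 1.095
Expected damage = 250 * 1.095 = 273.75

273.75 damage


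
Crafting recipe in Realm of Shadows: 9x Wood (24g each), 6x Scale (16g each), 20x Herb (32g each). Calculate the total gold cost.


Cost breakdown:
  Wood: 9 * 24 = 216
  Scale: 6 * 16 = 96
  Herb: 20 * 32 = 640
Total = 216 + 96 + 640 = 952

952 gold


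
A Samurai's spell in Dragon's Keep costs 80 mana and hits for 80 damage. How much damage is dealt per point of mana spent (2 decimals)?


Efficiency = damage / mana
= 80 / 80
= 1.00

1.00 dmg/mana


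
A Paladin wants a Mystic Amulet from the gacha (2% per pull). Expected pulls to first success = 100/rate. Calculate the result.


Expected pulls for a geometric distribution = 1/p = 100 / rate%
= 100 / 2
= 50.0

50.0 pulls


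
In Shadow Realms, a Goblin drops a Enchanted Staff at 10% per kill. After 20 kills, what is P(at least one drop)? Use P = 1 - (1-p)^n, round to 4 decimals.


P(at least one) = 1 - P(none) = 1 - (1-p)^n
p = 10/100 = 0.1
1 - p = 0.9
(1 - p)^20 = 0.9^20 = 0.121577
P(at least one) = 1 - 0.121577 = 0.8784

0.8784


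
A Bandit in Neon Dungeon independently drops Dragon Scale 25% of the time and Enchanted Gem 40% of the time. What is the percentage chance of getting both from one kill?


For independent events, P(both) = P(A) * P(B)
= 25% * 40%
= 1000 / 100 %
= 10.0%

10.0%


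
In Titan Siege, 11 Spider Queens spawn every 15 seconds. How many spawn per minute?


Spawns per minute = count * (60 / interval)
= 11 * (60 / 15)
= 11 * 4.0
= 44.0

44.0 per minute


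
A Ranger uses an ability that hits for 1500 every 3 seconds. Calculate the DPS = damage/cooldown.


DPS = damage / cooldown
= 1500 / 3
= 500.00

500.00 DPS


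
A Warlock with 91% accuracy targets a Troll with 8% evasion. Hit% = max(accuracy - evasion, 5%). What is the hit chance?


accuracy - evasion = 91 - 8 = 83
Apply floor: max(83, 5) = 83
Hit chance = 83%

83%


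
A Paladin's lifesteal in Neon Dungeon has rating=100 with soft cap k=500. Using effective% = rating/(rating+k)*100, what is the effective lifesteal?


effective% = rating / (rating + k) * 100
= 100 / (100 + 500) * 100
= 100 / 600 * 100
= 0.166667 * 100
= 16.67%

16.67%


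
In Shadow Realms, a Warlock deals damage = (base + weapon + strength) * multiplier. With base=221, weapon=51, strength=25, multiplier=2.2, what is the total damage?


Sum base + weapon + str = 221 + 51 + 25 = 297
Multiply by 2.2:
297 * 2.2 = 653.4

653.4 damage


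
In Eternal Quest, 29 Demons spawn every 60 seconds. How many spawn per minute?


Spawns per minute = count * (60 / interval)
= 29 * (60 / 60)
= 29 * 1.0
= 29.0

29.0 per minute


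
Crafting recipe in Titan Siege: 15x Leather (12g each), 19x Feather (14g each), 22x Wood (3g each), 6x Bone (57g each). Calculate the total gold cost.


Cost breakdown:
  Leather: 15 * 12 = 180
  Feather: 19 * 14 = 266
  Wood: 22 * 3 = 66
  Bone: 6 * 57 = 342
Total = 180 + 266 + 66 + 342 = 854

854 gold


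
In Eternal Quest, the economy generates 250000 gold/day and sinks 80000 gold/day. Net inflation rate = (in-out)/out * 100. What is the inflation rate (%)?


Net gold = 250000 - 80000 = 170000
Inflation rate = net / sunk * 100 = 170000 / 80000 * 100
= 2.125 * 100
= 212.50%

212.50%


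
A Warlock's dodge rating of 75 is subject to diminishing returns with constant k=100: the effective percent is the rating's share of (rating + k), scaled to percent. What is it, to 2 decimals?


effective% = rating / (rating + k) * 100
= 75 / (75 + 100) * 100
= 75 / 175 * 100
= 0.428571 * 100
= 42.86%

42.86%


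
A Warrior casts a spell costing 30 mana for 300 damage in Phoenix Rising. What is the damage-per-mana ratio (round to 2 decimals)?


Efficiency = damage / mana
= 300 / 30
= 10.00

10.00 dmg/mana


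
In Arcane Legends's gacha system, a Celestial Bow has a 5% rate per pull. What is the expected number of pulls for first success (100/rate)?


Expected pulls for a geometric distribution = 1/p = 100 / rate%
= 100 / 5
= 20.0

20.0 pulls


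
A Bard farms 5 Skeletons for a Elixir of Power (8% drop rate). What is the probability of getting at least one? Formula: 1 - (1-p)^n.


P(at least one) = 1 - P(none) = 1 - (1-p)^n
p = 8/100 = 0.08
1 - p = 0.92
(1 - p)^5 = 0.92^5 = 0.659082
P(at least one) = 1 - 0.659082 = 0.3409

0.3409


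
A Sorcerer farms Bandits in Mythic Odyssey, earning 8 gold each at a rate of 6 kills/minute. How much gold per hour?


Gold per minute = 8 * 6 = 48
Gold per hour = 48 * 60 = 2880

2880 gold/hour


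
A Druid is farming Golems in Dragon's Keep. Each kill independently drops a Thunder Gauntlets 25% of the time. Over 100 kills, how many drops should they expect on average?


Expected drops = kills * (drop_rate / 100)
= 100 * (25 / 100)
= 100 * 0.25
= 25.0

25.0 drops


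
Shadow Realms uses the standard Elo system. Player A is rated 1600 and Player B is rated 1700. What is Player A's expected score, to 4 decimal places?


Elo expected score: Ea = 1/(1 + 10^((Rb-Ra)/400))
Rb - Ra = 1700 - 1600 = 100
(Rb-Ra)/400 = 100/400 = 0.25
10^0.25 = 1.778279
Ea = 1/(1 + 1.778279) = 1/2.778279 = 0.3599

0.3599


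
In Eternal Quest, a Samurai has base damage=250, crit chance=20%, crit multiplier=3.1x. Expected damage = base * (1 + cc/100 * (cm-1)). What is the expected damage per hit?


E[dmg] = base * (1 + crit_chance * (crit_mult - 1))
cc as decimal = 20/100 = 0.2
cm - 1 = 3.1 - 1 = 2.1
Bonus factor = 0.2 * 2.1 = 0.42
Total multiplier = 1 + 0.42 = 1.42
Expected damage = 250 * 1.42 = 355.00

355.00 damage


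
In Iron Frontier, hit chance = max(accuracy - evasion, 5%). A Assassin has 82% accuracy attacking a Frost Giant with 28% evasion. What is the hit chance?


accuracy - evasion = 82 - 28 = 54
Apply floor: max(54, 5) = 54
Hit chance = 54%

54%


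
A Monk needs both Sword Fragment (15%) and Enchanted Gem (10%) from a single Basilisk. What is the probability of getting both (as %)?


For independent events, P(both) = P(A) * P(B)
= 15% * 10%
= 150 / 100 %
= 1.5%

1.5%


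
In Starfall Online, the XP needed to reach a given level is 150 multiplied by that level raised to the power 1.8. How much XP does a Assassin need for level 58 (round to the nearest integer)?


XP = 150 * level^1.8
Substitute level = 58:
XP = 150 * 58^1.8
= 150 * 1493.3802
= 224007

224007 XP


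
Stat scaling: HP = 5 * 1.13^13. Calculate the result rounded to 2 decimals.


value = base * growth^level
= 5 * 1.13^13
= 5 * 4.898011
= 24.49

24.49 HP


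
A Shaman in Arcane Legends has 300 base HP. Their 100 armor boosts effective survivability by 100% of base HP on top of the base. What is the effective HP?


EHP = 300 * (1 + 100/100)
= 300 * (1 + 1.0)
= 300 * 2.0
= 600.0

600.0 EHP


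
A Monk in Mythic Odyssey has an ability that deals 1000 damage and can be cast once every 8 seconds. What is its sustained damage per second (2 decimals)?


DPS = damage / cooldown
= 1000 / 8
= 125.00

125.00 DPS


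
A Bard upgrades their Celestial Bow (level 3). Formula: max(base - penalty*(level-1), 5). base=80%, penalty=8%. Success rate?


raw_rate = 80 - 8 * (3 - 1)
= 80 - 8 * 2
= 80 - 16
= 64
Apply floor: max(64, 5) = 64%

64%


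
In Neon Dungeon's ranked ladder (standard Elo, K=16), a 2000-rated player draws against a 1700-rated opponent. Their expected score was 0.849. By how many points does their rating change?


Elo update: delta = K * (S - Ea), where S = 0.5 (draws)
S - Ea = 0.5 - 0.849 = -0.349
Rating change = 16 * -0.349
= -5.58

-5.58 rating points


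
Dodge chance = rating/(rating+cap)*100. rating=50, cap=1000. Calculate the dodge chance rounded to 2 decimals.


dodge% = 50 / (50 + 1000) * 100
= 50 / 1050 * 100
= 0.047619 * 100
= 4.76%

4.76%


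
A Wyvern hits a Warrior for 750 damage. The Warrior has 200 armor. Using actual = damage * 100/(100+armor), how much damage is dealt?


actual = 750 * 100 / (100 + 200)
= 750 * 100 / 300
= 75000 / 300
= 250.00

250.00 damage


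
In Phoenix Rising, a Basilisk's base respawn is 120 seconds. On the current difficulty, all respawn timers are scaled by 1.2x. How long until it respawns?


Respawn time = base * multiplier
= 120 * 1.2
= 144.0 seconds

144.0 seconds


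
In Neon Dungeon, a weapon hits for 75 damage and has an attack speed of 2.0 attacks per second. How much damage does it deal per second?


DPS = damage * attack_speed
= 75 * 2.0
= 150.0

150.0 DPS


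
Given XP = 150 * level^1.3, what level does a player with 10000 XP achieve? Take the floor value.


XP = 150 * level^1.3, so level = (XP / 150)^(1/1.3)
= (10000 / 150)^(1/1.3)
= 66.6667^0.7692
= 25.2934
Floor: level = 25

level 25


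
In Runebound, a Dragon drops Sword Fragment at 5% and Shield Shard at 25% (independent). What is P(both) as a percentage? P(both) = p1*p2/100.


For independent events, P(both) = P(A) * P(B)
= 5% * 25%
= 125 / 100 %
= 1.25%

1.25%


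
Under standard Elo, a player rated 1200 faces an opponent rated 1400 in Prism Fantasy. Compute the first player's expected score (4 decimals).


Elo expected score: Ea = 1/(1 + 10^((Rb-Ra)/400))
Rb - Ra = 1400 - 1200 = 200
(Rb-Ra)/400 = 200/400 = 0.5
10^0.5 = 3.162278
Ea = 1/(1 + 3.162278) = 1/4.162278 = 0.2403

0.2403


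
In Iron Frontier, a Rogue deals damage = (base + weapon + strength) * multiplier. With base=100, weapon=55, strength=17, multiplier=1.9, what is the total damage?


Sum base + weapon + str = 100 + 55 + 17 = 172
Multiply by 1.9:
172 * 1.9 = 326.8

326.8 damage


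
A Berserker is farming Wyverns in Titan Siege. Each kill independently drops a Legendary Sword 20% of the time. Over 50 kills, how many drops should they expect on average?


Expected drops = kills * (drop_rate / 100)
= 50 * (20 / 100)
= 50 * 0.2
= 10.0

10.0 drops


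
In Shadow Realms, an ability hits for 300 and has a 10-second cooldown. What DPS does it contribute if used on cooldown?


DPS = damage / cooldown
= 300 / 10
= 30.00

30.00 DPS


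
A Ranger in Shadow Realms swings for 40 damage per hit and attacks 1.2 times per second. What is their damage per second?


DPS = damage * attack_speed
= 40 * 1.2
= 48.0

48.0 DPS


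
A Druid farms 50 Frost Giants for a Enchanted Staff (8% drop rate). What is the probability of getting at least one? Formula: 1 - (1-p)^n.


P(at least one) = 1 - P(none) = 1 - (1-p)^n
p = 8/100 = 0.08
1 - p = 0.92
(1 - p)^50 = 0.92^50 = 0.015466
P(at least one) = 1 - 0.015466 = 0.9845

0.9845


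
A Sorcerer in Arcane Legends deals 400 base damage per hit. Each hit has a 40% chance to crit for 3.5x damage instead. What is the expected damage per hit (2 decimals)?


E[dmg] = base * (1 + crit_chance * (crit_mult - 1))
cc as decimal = 40/100 = 0.4
cm - 1 = 3.5 - 1 = 2.5
Bonus factor = 0.4 * 2.5 = 1.0
Total multiplier = 1 + 1.0 = 2.0
Expected damage = 400 * 2.0 = 800.00

800.00 damage
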